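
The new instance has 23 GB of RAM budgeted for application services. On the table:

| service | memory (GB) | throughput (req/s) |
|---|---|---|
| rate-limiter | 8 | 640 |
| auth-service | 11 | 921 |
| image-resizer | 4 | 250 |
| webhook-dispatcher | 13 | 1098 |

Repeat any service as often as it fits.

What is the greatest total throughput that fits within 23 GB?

1842

Greedy by ratio would take rate-limiter + webhook-dispatcher: 21 GB used, total 1738.
Replace rate-limiter and webhook-dispatcher with 2×auth-service: the trade gains 104 net, giving 1842 at 22 GB.
No other feasible combination exceeds 1842.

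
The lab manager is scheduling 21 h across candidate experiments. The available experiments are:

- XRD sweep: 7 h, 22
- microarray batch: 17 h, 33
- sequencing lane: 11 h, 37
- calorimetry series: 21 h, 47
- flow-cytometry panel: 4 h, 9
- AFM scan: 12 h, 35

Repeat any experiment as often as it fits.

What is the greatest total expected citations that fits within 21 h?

66

Density check — sequencing lane 3.36, XRD sweep 3.14, AFM scan 2.92, flow-cytometry panel 2.25 are the best per h.
Filling by ratio: XRD sweep + sequencing lane for 59, with 3 h left unused.
The 11 h tied up in sequencing lane is better spent on 2×XRD sweep — total rises to 66 (21 h).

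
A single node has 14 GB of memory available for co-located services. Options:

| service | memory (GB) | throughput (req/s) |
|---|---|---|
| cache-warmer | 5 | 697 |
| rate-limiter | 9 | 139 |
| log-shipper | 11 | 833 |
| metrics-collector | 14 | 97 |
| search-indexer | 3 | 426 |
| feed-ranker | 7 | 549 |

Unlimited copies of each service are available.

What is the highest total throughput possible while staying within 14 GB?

1975

By throughput per GB: search-indexer 142.00, cache-warmer 139.40, feed-ranker 78.43 lead.
Taking the top-ratio services first gives 4×search-indexer for 1704 (12 GB).
The 3 GB tied up in search-indexer is better spent on cache-warmer — total rises to 1975 (14 GB).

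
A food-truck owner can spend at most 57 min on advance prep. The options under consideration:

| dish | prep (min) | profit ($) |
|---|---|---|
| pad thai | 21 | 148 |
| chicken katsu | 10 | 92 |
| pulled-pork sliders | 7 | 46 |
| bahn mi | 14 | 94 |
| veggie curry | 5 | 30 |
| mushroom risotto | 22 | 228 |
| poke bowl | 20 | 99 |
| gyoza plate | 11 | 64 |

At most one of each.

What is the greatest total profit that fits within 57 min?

478

Greedy by ratio would take pad thai + chicken katsu + mushroom risotto: 53 min used, total 468.
The 21 min tied up in pad thai is better spent on bahn mi + gyoza plate — total rises to 478 (57 min).
Nothing else within 57 min beats 478.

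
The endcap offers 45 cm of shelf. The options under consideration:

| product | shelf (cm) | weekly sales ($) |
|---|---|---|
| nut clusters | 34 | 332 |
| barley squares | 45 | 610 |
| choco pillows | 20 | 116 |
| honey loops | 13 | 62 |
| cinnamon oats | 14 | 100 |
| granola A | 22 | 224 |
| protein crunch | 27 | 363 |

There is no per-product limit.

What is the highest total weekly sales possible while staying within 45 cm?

610

By weekly sales per cm: barley squares 13.56, protein crunch 13.44, granola A 10.18, nut clusters 9.76 lead.
Best packing: barley squares — 45 cm, 610 total.
No other feasible combination exceeds 610.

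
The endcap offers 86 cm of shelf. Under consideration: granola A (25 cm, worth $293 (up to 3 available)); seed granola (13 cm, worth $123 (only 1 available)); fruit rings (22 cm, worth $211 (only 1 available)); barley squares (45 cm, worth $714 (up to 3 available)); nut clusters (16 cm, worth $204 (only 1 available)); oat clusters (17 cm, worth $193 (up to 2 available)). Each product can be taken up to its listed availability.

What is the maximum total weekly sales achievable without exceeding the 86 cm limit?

1211

Granola A + barley squares + nut clusters uses 86 of the 86 cm and totals 1211.
No other feasible combination exceeds 1211.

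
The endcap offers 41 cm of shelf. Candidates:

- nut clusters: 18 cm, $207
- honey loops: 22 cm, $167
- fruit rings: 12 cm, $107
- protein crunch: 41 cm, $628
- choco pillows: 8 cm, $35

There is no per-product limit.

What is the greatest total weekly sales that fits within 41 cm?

628

Protein crunch uses 41 of the 41 cm and totals 628.
That's the maximum — no swap from here does better than 628.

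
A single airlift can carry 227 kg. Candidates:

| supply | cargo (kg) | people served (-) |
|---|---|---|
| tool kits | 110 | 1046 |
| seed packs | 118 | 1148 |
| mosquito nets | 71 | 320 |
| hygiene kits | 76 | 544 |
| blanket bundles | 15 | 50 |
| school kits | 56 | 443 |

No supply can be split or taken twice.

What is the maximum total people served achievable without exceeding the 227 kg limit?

1742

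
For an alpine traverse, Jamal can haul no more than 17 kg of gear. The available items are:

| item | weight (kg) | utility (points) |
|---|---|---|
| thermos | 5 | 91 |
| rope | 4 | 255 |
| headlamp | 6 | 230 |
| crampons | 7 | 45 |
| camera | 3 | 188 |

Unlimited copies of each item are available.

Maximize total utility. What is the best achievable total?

1074

Filling by ratio: 4×rope for 1020, with 1 kg left unused.
Replace 2×rope with 3×camera: the trade gains 54 net, giving 1074 at 17 kg.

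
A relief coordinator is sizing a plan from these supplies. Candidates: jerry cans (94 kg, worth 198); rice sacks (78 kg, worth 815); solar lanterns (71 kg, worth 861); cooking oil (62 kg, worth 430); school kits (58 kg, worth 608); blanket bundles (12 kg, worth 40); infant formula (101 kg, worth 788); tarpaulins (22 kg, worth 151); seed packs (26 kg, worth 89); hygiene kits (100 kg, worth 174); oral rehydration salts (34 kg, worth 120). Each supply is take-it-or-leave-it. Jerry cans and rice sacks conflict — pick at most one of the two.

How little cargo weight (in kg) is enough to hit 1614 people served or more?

Minimise kg subject to total people served ≥ 1614.
rice sacks + solar lanterns reaches 1676 using 149 kg.
Below 149 kg the best achievable stays under 1614.

149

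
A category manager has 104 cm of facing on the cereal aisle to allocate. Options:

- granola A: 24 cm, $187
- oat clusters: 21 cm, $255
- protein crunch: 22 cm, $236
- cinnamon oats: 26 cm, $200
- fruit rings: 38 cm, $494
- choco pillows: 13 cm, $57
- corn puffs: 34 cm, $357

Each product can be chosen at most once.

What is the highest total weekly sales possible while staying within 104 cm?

1106

Filling by ratio: oat clusters + protein crunch + fruit rings + choco pillows for 1042, with 10 cm left unused.
The 35 cm tied up in protein crunch and choco pillows is better spent on corn puffs — total rises to 1106 (93 cm).
That's the maximum — no swap from here does better than 1106.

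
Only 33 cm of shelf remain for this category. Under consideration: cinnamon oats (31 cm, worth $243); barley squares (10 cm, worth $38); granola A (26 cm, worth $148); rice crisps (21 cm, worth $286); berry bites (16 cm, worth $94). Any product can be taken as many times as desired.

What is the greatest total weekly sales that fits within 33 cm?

324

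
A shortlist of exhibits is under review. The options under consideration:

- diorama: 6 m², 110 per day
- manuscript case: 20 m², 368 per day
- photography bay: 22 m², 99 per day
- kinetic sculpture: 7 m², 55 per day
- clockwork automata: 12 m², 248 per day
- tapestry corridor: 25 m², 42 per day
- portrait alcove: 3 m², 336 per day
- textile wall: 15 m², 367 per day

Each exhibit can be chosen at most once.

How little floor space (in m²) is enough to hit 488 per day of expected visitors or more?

Minimise m² subject to total expected visitors ≥ 488.
clockwork automata + portrait alcove reaches 584 using 15 m².
No combination under 15 m² hits 488.

15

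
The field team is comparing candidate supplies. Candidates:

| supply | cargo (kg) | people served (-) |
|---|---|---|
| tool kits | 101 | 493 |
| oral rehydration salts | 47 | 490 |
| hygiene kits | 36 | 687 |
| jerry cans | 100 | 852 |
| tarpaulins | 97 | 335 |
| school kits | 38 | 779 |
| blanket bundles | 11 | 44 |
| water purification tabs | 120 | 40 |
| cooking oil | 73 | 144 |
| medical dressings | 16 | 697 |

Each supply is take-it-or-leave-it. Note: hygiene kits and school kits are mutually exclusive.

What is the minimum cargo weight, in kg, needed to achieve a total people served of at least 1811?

99

Need the lightest bundle worth ≥ 1811.
oral rehydration salts + hygiene kits + medical dressings: 1874 people served at 99 kg.
No combination under 99 kg hits 1811.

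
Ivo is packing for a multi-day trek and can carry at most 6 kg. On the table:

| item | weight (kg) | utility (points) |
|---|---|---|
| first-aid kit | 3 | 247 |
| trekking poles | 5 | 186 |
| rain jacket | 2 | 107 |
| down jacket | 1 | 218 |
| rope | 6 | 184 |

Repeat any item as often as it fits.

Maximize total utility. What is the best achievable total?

1308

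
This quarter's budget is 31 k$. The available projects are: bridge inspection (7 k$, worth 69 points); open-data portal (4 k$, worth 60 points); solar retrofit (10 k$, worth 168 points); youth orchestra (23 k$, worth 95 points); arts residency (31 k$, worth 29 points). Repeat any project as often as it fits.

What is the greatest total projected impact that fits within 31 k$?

The ratio ordering already packs tightly: 3×solar retrofit, 30 k$, 504.
Nothing else within 31 k$ beats 504.

504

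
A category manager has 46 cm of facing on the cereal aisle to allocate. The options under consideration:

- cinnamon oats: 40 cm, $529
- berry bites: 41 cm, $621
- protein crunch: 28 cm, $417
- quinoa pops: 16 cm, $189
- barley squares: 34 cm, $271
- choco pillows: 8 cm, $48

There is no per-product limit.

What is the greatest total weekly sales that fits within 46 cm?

621

Density check — berry bites 15.15, protein crunch 14.89, cinnamon oats 13.22, quinoa pops 11.81 are the best per cm.
The ratio ordering already packs tightly: berry bites, 41 cm, 621.
Nothing else within 46 cm beats 621.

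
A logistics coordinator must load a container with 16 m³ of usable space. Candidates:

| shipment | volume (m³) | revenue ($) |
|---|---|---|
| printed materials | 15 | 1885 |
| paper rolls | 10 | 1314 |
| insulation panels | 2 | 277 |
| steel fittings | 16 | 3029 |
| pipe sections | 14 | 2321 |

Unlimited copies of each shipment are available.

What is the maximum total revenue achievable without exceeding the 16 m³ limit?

3029

Steel fittings uses 16 of the 16 m³ and totals 3029.
Nothing else within 16 m³ beats 3029.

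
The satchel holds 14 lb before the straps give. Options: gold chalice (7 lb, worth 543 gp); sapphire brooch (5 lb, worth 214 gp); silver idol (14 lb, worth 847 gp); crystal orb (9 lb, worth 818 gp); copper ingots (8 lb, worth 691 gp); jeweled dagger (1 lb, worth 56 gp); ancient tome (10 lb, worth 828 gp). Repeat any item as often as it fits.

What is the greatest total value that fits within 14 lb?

The ratio ordering already packs tightly: crystal orb + 5×jeweled dagger, 14 lb, 1098.
No other feasible combination exceeds 1098.

1098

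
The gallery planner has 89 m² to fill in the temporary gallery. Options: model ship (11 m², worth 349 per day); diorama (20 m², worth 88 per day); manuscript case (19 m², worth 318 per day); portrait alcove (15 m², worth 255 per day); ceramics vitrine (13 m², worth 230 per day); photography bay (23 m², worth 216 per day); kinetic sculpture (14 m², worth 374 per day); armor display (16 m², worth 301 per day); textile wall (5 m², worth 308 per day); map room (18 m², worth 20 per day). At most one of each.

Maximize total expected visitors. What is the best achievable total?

Filling by ratio: model ship + portrait alcove + ceramics vitrine + kinetic sculpture + armor display + textile wall for 1817, with 15 m² left unused.
The 13 m² tied up in ceramics vitrine is better spent on manuscript case — total rises to 1905 (80 m²).

1905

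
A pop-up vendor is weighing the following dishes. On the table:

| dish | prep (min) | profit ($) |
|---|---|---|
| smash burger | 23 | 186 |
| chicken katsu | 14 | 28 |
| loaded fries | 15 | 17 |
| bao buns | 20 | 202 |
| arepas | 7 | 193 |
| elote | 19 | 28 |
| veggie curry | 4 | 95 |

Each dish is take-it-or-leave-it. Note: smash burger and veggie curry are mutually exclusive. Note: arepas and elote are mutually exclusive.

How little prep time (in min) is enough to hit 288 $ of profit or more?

11

Need the lightest bundle worth ≥ 288.
arepas + veggie curry reaches 288 using 11 min.
Below 11 min the best achievable stays under 288.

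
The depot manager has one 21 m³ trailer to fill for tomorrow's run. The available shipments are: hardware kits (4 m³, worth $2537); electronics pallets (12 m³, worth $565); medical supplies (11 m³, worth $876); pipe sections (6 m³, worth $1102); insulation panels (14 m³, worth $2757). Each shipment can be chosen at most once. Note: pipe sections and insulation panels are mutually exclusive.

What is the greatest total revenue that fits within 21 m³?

5294

By revenue per m³: hardware kits 634.25, insulation panels 196.93, pipe sections 183.67, medical supplies 79.64 lead.
Taking hardware kits + insulation panels: 18 m³ used, 5294 in revenue.
The closest alternative, hardware kits + medical supplies + pipe sections, reaches only 4515.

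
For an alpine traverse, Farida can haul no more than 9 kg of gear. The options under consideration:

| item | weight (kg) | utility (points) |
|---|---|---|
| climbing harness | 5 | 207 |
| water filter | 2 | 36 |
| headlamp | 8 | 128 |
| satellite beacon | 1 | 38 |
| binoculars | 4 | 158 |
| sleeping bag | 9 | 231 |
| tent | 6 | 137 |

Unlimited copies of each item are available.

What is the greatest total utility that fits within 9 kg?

Ranking by ratio (utility/kg): climbing harness 41.40, binoculars 39.50, satellite beacon 38.00, sleeping bag 25.67.
Climbing harness + binoculars uses 9 of the 9 kg and totals 365.
No other feasible combination exceeds 365.

365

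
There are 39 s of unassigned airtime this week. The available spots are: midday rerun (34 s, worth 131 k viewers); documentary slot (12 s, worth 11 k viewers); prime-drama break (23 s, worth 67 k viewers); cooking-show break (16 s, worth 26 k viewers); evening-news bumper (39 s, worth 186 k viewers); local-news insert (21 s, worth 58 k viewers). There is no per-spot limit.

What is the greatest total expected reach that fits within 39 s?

186

The ratio ordering already packs tightly: evening-news bumper, 39 s, 186.
Nothing else within 39 s beats 186.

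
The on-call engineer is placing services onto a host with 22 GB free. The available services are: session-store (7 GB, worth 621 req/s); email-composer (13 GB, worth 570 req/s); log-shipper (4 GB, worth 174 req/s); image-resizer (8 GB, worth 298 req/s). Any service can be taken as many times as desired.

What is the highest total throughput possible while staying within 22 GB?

Taking 3×session-store: 21 GB used, 1863 in throughput.
The spare 1 GB is too small for any remaining service, and no exchange beats 1863.

1863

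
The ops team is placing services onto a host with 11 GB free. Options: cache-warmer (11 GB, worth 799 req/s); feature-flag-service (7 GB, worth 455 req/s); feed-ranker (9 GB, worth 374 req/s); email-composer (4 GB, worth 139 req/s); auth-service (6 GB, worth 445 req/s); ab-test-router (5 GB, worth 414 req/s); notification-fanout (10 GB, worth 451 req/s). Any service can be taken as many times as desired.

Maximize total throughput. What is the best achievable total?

859

By throughput per GB: ab-test-router 82.80, auth-service 74.17, cache-warmer 72.64 lead.
A density-first pass picks 2×ab-test-router — 828 at 10 GB.
Dropping ab-test-router frees 5 GB; slotting in auth-service (6 GB) lifts the total to 859 at 11 GB.
No other feasible combination exceeds 859.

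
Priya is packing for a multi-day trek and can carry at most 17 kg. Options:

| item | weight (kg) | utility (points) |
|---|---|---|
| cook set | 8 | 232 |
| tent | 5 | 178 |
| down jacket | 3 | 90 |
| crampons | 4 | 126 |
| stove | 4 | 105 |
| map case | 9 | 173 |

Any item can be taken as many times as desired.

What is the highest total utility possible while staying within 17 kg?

572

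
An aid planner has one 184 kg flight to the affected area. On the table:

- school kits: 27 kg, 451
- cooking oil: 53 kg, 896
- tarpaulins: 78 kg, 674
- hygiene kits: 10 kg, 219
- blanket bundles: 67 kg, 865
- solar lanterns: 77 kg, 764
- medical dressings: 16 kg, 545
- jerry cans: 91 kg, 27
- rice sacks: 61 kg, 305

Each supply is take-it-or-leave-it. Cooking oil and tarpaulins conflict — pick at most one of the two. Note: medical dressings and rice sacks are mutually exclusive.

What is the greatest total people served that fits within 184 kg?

Best packing: school kits + cooking oil + hygiene kits + blanket bundles + medical dressings — 173 kg, 2976 total.
The spare 11 kg is too small for any remaining supply, and no feasible exchange beats 2976.

2976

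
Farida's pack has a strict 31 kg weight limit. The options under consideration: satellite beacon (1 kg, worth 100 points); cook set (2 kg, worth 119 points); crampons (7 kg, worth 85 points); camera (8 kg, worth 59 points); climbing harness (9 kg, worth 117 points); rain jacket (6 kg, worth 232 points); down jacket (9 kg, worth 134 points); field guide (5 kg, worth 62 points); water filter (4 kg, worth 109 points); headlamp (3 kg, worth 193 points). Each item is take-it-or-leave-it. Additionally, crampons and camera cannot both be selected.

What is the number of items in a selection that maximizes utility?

Optimal total is 949.
For example satellite beacon + cook set + rain jacket + down jacket + field guide + water filter + headlamp achieves it, using 30 kg.
All optima have 7 items.

7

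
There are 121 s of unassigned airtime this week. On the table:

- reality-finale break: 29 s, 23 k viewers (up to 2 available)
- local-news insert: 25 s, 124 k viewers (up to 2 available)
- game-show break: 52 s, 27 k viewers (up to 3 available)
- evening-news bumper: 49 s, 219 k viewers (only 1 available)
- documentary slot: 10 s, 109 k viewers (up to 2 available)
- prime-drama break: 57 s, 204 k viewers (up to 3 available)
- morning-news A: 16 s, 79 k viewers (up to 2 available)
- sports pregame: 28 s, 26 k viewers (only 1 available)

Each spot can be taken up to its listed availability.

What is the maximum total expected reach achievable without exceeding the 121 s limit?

A density-first pass picks 2×local-news insert + 2×documentary slot + 2×morning-news A — 624 at 102 s.
Dropping 2×morning-news A frees 32 s; slotting in evening-news bumper (49 s) lifts the total to 685 at 119 s.
Every other selection either busts 121 s or exceeds an availability limit or fails to beat 685.

685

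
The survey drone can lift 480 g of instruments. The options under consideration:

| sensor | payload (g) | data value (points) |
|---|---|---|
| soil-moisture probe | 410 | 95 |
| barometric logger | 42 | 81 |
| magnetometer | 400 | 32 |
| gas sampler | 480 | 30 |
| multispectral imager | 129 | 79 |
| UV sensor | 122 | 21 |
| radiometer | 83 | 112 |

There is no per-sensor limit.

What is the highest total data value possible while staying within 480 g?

891

Best packing: 11×barometric logger — 462 g, 891 total.
The spare 18 g is too small for any remaining sensor, and no exchange beats 891.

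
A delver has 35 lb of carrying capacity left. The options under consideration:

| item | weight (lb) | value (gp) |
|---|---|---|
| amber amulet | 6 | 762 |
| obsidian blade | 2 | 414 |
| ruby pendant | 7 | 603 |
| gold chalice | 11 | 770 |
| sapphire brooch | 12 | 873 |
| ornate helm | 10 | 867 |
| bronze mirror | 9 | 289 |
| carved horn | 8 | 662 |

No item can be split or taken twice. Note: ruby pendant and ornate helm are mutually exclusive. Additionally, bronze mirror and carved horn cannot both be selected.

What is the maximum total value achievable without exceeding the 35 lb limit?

Taking amber amulet + obsidian blade + ruby pendant + sapphire brooch + carved horn: 35 lb used, 3314 in value.

3314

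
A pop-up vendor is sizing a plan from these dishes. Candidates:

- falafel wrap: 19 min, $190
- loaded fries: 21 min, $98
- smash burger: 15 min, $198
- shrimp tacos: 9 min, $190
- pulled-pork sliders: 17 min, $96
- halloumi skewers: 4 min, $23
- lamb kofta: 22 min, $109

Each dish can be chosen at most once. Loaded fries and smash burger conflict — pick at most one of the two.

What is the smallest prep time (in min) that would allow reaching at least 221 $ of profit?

Look for the lowest-prep combination reaching 221.
smash burger + halloumi skewers reaches 221 using 19 min.
No combination under 19 min hits 221.

19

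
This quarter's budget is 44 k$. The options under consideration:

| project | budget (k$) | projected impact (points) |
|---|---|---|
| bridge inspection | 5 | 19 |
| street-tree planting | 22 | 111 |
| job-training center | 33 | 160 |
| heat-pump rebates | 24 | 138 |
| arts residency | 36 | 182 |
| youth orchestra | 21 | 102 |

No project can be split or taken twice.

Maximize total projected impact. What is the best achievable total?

213

The ratio heuristic lands on bridge inspection + heat-pump rebates (157) but leaves 15 k$ idle.
Dropping bridge inspection and heat-pump rebates frees 29 k$; slotting in street-tree planting + youth orchestra (43 k$) lifts the total to 213 at 43 k$.
That's the maximum — no swap from here does better than 213.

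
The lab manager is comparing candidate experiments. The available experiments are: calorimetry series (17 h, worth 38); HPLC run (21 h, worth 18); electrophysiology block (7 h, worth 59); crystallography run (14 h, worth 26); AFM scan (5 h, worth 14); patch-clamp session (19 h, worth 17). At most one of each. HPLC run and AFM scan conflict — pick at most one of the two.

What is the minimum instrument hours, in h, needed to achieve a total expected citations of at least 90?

24

Look for the lowest-instrument combination reaching 90.
Taking calorimetry series + electrophysiology block gives 97 (≥ 90) for 24 h.
Any bundle with less than 24 h falls short of 90.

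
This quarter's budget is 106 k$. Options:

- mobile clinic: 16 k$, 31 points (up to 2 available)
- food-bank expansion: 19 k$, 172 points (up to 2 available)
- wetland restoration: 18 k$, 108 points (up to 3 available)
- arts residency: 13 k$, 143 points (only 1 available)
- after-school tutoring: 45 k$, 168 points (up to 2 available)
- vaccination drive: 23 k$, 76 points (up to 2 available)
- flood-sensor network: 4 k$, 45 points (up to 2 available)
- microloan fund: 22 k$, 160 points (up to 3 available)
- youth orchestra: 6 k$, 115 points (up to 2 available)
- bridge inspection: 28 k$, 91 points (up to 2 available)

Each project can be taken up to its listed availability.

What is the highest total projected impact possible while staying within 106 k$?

Filling by ratio: 2×food-bank expansion + arts residency + 2×flood-sensor network + microloan fund + 2×youth orchestra for 967, with 13 k$ left unused.
Dropping 2×flood-sensor network frees 8 k$; slotting in wetland restoration (18 k$) lifts the total to 985 at 103 k$.
No other feasible combination exceeds 985.

985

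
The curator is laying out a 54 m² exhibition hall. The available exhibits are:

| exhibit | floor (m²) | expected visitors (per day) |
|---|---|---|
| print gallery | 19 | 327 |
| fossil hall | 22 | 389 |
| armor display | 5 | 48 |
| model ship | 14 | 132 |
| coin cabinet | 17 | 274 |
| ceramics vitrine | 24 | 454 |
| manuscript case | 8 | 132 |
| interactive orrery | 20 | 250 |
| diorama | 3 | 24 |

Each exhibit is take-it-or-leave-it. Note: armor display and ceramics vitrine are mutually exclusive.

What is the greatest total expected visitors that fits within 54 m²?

975

Best packing: fossil hall + ceramics vitrine + manuscript case — 54 m², 975 total.
An exhaustive check of the 512 subsets confirms 975.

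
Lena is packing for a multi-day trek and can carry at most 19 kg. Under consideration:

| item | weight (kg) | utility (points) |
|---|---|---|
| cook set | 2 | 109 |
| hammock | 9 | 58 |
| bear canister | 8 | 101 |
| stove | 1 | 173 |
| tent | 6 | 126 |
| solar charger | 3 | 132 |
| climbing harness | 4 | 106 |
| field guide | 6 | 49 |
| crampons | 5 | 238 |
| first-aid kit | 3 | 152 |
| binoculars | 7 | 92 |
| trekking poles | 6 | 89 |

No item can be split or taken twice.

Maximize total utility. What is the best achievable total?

The ratio ordering already packs tightly: cook set + stove + solar charger + climbing harness + crampons + first-aid kit, 18 kg, 910.
No other feasible combination exceeds 910.

910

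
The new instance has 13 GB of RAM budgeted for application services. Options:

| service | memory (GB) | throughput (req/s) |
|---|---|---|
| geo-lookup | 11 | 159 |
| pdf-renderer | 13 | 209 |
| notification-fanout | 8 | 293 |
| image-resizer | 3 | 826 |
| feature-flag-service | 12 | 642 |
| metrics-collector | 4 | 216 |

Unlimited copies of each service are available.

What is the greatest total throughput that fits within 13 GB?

3304

Ranking by ratio (throughput/GB): image-resizer 275.33, metrics-collector 54.00, feature-flag-service 53.50.
Best packing: 4×image-resizer — 12 GB, 3304 total.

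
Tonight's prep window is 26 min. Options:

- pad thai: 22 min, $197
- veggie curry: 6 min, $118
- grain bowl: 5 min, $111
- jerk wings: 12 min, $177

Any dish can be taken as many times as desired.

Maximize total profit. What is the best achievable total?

562

Greedy by ratio would take 5×grain bowl: 25 min used, total 555.
The 5 min tied up in grain bowl is better spent on veggie curry — total rises to 562 (26 min).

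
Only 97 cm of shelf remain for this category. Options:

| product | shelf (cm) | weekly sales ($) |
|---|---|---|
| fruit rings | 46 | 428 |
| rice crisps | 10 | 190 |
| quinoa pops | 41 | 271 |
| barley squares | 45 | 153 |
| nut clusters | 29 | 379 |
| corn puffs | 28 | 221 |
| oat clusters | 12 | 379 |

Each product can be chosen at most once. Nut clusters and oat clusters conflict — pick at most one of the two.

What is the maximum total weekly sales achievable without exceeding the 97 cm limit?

Fruit rings + rice crisps + corn puffs + oat clusters uses 96 of the 97 cm and totals 1218.

1218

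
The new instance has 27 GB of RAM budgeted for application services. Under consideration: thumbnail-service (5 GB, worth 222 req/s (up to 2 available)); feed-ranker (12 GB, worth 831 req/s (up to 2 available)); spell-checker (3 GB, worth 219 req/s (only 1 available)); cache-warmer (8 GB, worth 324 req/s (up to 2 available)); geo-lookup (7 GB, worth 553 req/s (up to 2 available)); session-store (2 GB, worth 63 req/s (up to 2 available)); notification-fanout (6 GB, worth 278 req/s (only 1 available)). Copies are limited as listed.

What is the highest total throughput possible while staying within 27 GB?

1937

By throughput per GB: geo-lookup 79.00, spell-checker 73.00, feed-ranker 69.25 lead.
Taking the top-ratio services first gives spell-checker + 2×geo-lookup + 2×session-store + notification-fanout for 1729 (27 GB).
Replace spell-checker and 2×session-store and notification-fanout with feed-ranker: the trade gains 208 net, giving 1937 at 26 GB.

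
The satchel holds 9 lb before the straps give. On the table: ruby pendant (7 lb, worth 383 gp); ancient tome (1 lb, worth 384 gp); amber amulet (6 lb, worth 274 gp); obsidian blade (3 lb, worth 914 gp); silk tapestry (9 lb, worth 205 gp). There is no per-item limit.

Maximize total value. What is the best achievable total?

3456

Ranking by ratio (value/lb): ancient tome 384.00, obsidian blade 304.67, ruby pendant 54.71, amber amulet 45.67.
Best packing: 9×ancient tome — 9 lb, 3456 total.
Every other selection either busts 9 lb or fails to beat 3456.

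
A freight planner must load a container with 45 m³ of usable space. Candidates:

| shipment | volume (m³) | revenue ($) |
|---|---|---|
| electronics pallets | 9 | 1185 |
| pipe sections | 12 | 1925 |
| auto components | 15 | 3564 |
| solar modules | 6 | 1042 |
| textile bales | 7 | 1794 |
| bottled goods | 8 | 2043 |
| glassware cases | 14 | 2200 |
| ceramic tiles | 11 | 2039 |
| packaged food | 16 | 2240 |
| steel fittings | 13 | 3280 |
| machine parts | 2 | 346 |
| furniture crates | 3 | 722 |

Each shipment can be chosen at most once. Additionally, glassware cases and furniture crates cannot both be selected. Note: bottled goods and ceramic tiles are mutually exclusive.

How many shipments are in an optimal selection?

5

Optimal total is 11027.
For example auto components + textile bales + bottled goods + steel fittings + machine parts achieves it, using 45 m³.
Every optimal selection uses 5 shipments.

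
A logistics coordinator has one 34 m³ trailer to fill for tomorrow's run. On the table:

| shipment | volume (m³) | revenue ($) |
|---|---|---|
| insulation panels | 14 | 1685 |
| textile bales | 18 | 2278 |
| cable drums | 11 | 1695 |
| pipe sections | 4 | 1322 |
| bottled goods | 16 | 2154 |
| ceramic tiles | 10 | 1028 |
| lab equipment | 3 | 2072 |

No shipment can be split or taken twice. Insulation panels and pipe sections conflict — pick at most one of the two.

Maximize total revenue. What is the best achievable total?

7243

Density check — lab equipment 690.67, pipe sections 330.50, cable drums 154.09 are the best per m³.
Cable drums + pipe sections + bottled goods + lab equipment uses 34 of the 34 m³ and totals 7243.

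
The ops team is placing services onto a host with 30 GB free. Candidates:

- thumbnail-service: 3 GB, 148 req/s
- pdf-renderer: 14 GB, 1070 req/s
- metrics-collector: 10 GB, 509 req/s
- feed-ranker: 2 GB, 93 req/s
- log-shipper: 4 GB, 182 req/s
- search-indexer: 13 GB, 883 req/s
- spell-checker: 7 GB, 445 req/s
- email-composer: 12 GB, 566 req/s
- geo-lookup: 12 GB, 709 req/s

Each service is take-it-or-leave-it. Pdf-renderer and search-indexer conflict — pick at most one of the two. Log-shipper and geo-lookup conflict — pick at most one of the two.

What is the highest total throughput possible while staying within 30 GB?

Thumbnail-service + pdf-renderer + feed-ranker + log-shipper + spell-checker uses 30 of the 30 GB and totals 1938.

1938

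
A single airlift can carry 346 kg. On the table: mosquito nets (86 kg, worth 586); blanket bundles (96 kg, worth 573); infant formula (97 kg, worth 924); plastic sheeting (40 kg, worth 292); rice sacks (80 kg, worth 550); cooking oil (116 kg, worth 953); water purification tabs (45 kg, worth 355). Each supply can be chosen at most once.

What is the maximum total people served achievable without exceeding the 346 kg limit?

2818

A density-first pass picks infant formula + plastic sheeting + cooking oil + water purification tabs — 2524 at 298 kg.
Dropping plastic sheeting frees 40 kg; slotting in mosquito nets (86 kg) lifts the total to 2818 at 344 kg.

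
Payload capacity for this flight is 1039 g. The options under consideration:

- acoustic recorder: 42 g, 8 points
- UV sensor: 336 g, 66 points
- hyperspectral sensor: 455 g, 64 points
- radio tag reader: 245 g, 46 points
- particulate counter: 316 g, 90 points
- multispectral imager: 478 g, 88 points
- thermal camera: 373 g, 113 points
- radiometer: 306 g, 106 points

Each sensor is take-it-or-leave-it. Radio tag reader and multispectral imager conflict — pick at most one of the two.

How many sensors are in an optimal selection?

4

Best achievable data value is 317.
acoustic recorder + particulate counter + thermal camera + radiometer hits 317 at 1037 g.
Every optimal selection uses 4 sensors.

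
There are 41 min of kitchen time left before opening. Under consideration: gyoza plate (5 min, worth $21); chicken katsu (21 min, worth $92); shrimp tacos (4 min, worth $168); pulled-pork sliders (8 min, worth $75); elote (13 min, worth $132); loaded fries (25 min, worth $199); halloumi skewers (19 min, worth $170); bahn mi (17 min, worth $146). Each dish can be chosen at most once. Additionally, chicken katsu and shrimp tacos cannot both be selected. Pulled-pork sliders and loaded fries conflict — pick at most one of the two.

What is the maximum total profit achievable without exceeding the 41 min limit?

Taking the top-ratio dishes first gives gyoza plate + shrimp tacos + pulled-pork sliders + elote for 396 (30 min).
The 8 min tied up in pulled-pork sliders is better spent on halloumi skewers — total rises to 491 (41 min).
Next best is shrimp tacos + halloumi skewers + bahn mi at 484 (40 min) — short by 7.

491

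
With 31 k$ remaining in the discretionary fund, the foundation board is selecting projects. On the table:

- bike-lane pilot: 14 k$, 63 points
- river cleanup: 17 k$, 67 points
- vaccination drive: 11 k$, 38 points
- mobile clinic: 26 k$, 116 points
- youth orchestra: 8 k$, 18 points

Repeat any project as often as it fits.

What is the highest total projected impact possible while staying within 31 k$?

Taking the top-ratio projects first gives 2×bike-lane pilot for 126 (28 k$).
The 14 k$ tied up in bike-lane pilot is better spent on river cleanup — total rises to 130 (31 k$).
Nothing else within 31 k$ beats 130.

130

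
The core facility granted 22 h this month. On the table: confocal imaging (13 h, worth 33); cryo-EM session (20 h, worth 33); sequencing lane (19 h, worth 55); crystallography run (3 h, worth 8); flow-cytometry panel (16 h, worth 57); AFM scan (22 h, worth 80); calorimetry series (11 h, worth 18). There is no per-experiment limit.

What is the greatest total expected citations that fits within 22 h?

80

Density check — AFM scan 3.64, flow-cytometry panel 3.56, sequencing lane 2.89 are the best per h.
Best packing: AFM scan — 22 h, 80 total.
No other feasible combination exceeds 80.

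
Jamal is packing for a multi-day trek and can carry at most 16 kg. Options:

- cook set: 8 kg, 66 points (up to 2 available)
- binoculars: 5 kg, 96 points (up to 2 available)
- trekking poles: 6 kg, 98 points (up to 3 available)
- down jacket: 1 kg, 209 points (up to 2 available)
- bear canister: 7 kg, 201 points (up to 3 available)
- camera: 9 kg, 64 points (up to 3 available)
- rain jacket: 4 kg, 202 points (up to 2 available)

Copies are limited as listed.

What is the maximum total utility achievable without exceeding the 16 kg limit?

920

Greedy by ratio would take binoculars + 2×down jacket + 2×rain jacket: 15 kg used, total 918.
Replace binoculars with trekking poles: the trade gains 2 net, giving 920 at 16 kg.
Nothing else within 16 kg beats 920.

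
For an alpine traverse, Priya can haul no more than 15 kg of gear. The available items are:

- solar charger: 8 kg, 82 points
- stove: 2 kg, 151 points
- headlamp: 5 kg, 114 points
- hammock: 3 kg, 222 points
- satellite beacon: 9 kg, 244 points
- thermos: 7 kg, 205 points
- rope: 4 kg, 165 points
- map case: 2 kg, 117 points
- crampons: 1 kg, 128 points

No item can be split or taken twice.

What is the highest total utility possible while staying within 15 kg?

The ratio heuristic lands on stove + hammock + rope + map case + crampons (783) but leaves 3 kg idle.
The 4 kg tied up in rope is better spent on thermos — total rises to 823 (15 kg).

823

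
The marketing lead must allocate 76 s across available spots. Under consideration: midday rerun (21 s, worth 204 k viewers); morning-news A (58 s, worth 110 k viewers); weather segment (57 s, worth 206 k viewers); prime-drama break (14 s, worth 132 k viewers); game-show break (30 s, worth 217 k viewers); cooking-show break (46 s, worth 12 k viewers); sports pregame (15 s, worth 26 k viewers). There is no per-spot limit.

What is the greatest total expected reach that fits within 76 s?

Filling by ratio: 3×midday rerun for 612, with 13 s left unused.
Replace midday rerun with 2×prime-drama break: the trade gains 60 net, giving 672 at 70 s.

672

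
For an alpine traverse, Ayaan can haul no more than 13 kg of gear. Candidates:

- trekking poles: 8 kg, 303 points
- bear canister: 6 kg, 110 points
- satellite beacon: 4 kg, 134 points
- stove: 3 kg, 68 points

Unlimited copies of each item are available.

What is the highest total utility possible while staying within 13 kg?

437

Trekking poles + satellite beacon uses 12 of the 13 kg and totals 437.
Nothing else within 13 kg beats 437.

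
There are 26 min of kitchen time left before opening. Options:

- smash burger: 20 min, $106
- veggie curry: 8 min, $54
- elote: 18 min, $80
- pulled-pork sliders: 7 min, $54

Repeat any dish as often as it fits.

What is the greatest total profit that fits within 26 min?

162

Density check — pulled-pork sliders 7.71, veggie curry 6.75, smash burger 5.30 are the best per min.
3×veggie curry uses 24 of the 26 min and totals 162.
Every other selection either busts 26 min or fails to beat 162.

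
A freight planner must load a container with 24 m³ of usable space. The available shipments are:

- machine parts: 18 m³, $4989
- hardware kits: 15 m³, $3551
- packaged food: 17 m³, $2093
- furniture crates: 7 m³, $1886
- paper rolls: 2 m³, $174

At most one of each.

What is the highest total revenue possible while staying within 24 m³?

5611

Taking the top-ratio shipments first gives machine parts + paper rolls for 5163 (20 m³).
Dropping machine parts frees 18 m³; slotting in hardware kits + furniture crates (22 m³) lifts the total to 5611 at 24 m³.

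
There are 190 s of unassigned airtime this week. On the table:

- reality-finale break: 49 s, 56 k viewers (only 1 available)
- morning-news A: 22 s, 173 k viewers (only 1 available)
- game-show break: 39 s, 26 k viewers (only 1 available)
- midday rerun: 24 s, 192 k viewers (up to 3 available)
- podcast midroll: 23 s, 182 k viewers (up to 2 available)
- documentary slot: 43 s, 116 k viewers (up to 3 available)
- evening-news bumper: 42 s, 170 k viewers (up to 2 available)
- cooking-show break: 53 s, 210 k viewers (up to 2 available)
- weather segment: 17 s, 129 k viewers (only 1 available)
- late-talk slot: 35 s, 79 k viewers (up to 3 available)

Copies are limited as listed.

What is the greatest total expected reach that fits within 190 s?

1283

Ranking by ratio (expected reach/s): midday rerun 8.00, podcast midroll 7.91, morning-news A 7.86, weather segment 7.59.
The ratio heuristic lands on morning-news A + 3×midday rerun + 2×podcast midroll + weather segment (1242) but leaves 33 s idle.
The 17 s tied up in weather segment is better spent on evening-news bumper — total rises to 1283 (182 s).
No other feasible combination exceeds 1283.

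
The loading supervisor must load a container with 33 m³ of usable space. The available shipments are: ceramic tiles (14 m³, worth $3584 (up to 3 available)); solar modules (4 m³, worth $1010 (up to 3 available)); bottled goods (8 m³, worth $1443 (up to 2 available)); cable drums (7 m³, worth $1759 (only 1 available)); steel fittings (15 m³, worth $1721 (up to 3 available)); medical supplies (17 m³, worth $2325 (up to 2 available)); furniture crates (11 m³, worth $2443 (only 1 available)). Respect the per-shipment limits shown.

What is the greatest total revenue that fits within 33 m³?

By revenue per m³: ceramic tiles 256.00, solar modules 252.50, cable drums 251.29 lead.
Filling by ratio: 2×ceramic tiles + solar modules for 8178, with 1 m³ left unused.
The 14 m³ tied up in ceramic tiles is better spent on 2×solar modules + cable drums — total rises to 8373 (33 m³).
No other feasible combination exceeds 8373.

8373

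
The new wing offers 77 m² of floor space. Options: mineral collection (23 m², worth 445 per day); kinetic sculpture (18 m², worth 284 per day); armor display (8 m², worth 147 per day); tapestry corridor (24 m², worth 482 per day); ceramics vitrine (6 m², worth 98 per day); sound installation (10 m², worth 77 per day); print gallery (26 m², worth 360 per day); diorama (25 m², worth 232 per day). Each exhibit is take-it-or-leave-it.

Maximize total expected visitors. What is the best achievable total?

By expected visitors per m²: tapestry corridor 20.08, mineral collection 19.35, armor display 18.38 lead.
The ratio heuristic lands on mineral collection + armor display + tapestry corridor + ceramics vitrine + sound installation (1249) but leaves 6 m² idle.
Replace ceramics vitrine and sound installation with kinetic sculpture: the trade gains 109 net, giving 1358 at 73 m².
Every other selection either busts 77 m² or fails to beat 1358.

1358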